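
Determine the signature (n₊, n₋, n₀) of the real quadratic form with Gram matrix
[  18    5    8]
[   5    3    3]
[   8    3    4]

Answer: (3, 0, 0)

Derivation:
step 0: pivot 18 → sign +
step 1: pivot 29/18 → sign +
step 2: pivot 2/29 → sign +
signature = (3, 0, 0)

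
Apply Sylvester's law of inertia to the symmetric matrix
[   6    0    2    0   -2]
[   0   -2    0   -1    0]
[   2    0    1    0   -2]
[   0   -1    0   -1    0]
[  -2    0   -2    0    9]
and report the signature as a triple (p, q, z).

step 0: pivot 6 → sign +
step 1: pivot -2 → sign −
step 2: pivot 1/3 → sign +
step 3: pivot -1/2 → sign −
step 4: pivot 3 → sign +
signature = (3, 2, 0)

Answer: (3, 2, 0)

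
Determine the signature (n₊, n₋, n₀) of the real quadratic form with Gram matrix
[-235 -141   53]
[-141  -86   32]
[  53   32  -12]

Answer: (0, 3, 0)

Derivation:
step 0: pivot -235 → sign −
step 1: pivot -7/5 → sign −
step 2: pivot -6/329 → sign −
signature = (0, 3, 0)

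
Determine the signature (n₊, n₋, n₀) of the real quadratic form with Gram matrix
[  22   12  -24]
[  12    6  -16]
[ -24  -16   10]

step 0: pivot 22 → sign +
step 1: pivot -6/11 → sign −
step 2: pivot -2/3 → sign −
signature = (1, 2, 0)

Answer: (1, 2, 0)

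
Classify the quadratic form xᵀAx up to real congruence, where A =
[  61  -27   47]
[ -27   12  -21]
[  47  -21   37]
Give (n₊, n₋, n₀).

Answer: (2, 0, 1)

Derivation:
step 0: pivot 61 → sign +
step 1: pivot 3/61 → sign +
step 2: row/col 2 already zero → sign 0
signature = (2, 0, 1)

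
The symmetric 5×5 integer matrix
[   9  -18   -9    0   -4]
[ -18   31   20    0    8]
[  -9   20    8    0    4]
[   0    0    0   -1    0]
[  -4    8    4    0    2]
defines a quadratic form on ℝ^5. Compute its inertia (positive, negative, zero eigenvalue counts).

step 0: pivot 9 → sign +
step 1: pivot -5 → sign −
step 2: pivot -1/5 → sign −
step 3: pivot -1 → sign −
step 4: pivot 2/9 → sign +
signature = (2, 3, 0)

Answer: (2, 3, 0)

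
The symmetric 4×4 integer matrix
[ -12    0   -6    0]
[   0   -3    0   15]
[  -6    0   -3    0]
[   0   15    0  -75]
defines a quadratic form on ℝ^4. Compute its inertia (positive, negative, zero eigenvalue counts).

step 0: pivot -12 → sign −
step 1: pivot -3 → sign −
step 2: row/col 2 already zero → sign 0
step 3: row/col 3 already zero → sign 0
signature = (0, 2, 2)

Answer: (0, 2, 2)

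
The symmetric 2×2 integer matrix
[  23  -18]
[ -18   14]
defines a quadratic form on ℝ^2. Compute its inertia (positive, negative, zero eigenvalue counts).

step 0: pivot 23 → sign +
step 1: pivot -2/23 → sign −
signature = (1, 1, 0)

Answer: (1, 1, 0)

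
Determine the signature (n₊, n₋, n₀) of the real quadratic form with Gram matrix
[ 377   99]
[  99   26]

step 0: pivot 377 → sign +
step 1: pivot 1/377 → sign +
signature = (2, 0, 0)

Answer: (2, 0, 0)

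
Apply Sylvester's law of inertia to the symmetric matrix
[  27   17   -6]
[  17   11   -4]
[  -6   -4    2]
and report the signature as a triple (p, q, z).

step 0: pivot 27 → sign +
step 1: pivot 8/27 → sign +
step 2: pivot 1/2 → sign +
signature = (3, 0, 0)

Answer: (3, 0, 0)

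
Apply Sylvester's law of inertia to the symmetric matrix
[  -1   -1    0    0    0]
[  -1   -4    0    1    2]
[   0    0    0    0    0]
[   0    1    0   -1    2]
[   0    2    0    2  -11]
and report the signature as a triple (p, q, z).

step 0: pivot -1 → sign −
step 1: pivot -3 → sign −
step 2: pivot -2/3 → sign −
step 3: pivot 1 → sign +
step 4: row/col 4 already zero → sign 0
signature = (1, 3, 1)

Answer: (1, 3, 1)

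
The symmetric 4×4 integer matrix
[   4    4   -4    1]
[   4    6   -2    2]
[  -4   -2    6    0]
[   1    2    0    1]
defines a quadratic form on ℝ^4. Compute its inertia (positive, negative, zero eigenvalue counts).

Answer: (3, 0, 1)

Derivation:
step 0: pivot 4 → sign +
step 1: pivot 2 → sign +
step 2: pivot 1/4 → sign +
step 3: row/col 3 already zero → sign 0
signature = (3, 0, 1)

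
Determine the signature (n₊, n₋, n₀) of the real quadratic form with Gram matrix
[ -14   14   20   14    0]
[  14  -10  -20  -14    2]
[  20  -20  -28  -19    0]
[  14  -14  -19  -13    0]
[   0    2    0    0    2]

step 0: pivot -14 → sign −
step 1: pivot 4 → sign +
step 2: pivot 4/7 → sign +
step 3: pivot -3/4 → sign −
step 4: pivot 1 → sign +
signature = (3, 2, 0)

Answer: (3, 2, 0)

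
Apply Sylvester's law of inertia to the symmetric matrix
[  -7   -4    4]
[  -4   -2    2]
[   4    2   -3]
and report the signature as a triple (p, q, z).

step 0: pivot -7 → sign −
step 1: pivot 2/7 → sign +
step 2: pivot -1 → sign −
signature = (1, 2, 0)

Answer: (1, 2, 0)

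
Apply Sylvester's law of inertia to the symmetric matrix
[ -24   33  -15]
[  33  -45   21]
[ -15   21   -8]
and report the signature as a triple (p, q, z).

Answer: (2, 1, 0)

Derivation:
step 0: pivot -24 → sign −
step 1: pivot 3/8 → sign +
step 2: pivot 1 → sign +
signature = (2, 1, 0)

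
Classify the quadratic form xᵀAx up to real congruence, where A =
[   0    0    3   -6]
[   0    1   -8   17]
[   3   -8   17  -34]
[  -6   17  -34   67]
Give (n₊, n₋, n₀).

Answer: (2, 2, 0)

Derivation:
step 0: pivot 1 → sign +
step 1: pivot -47 → sign −
step 2: pivot 9/47 → sign +
step 3: pivot -2 → sign −
signature = (2, 2, 0)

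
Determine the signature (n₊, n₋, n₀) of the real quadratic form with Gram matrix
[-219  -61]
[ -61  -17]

Answer: (0, 2, 0)

Derivation:
step 0: pivot -219 → sign −
step 1: pivot -2/219 → sign −
signature = (0, 2, 0)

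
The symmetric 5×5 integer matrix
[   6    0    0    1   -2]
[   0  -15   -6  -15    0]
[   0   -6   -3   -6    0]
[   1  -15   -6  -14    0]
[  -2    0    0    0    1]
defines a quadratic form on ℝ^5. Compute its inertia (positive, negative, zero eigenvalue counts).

step 0: pivot 6 → sign +
step 1: pivot -15 → sign −
step 2: pivot -3/5 → sign −
step 3: pivot 5/6 → sign +
step 4: pivot 1/5 → sign +
signature = (3, 2, 0)

Answer: (3, 2, 0)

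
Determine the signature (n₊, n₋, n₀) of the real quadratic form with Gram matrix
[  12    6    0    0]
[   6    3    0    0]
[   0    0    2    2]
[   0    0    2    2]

Answer: (2, 0, 2)

Derivation:
step 0: pivot 12 → sign +
step 1: pivot 2 → sign +
step 2: row/col 2 already zero → sign 0
step 3: row/col 3 already zero → sign 0
signature = (2, 0, 2)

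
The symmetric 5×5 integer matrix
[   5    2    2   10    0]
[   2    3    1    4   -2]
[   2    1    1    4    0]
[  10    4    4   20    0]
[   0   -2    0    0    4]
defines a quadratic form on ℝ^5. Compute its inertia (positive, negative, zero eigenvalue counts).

Answer: (4, 0, 1)

Derivation:
step 0: pivot 5 → sign +
step 1: pivot 11/5 → sign +
step 2: pivot 2/11 → sign +
step 3: pivot 2 → sign +
step 4: row/col 4 already zero → sign 0
signature = (4, 0, 1)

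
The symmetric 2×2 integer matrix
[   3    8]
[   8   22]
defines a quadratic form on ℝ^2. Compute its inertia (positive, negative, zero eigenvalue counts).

step 0: pivot 3 → sign +
step 1: pivot 2/3 → sign +
signature = (2, 0, 0)

Answer: (2, 0, 0)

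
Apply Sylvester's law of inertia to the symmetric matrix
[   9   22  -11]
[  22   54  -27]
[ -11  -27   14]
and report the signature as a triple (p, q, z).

step 0: pivot 9 → sign +
step 1: pivot 2/9 → sign +
step 2: pivot 1/2 → sign +
signature = (3, 0, 0)

Answer: (3, 0, 0)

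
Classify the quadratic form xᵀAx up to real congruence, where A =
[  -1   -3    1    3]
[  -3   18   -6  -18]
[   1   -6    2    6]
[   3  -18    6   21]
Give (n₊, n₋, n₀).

step 0: pivot -1 → sign −
step 1: pivot 27 → sign +
step 2: pivot 3 → sign +
step 3: row/col 3 already zero → sign 0
signature = (2, 1, 1)

Answer: (2, 1, 1)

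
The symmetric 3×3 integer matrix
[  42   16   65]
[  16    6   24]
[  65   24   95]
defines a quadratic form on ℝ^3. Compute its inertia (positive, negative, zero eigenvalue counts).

Answer: (2, 1, 0)

Derivation:
step 0: pivot 42 → sign +
step 1: pivot -2/21 → sign −
step 2: pivot 1/2 → sign +
signature = (2, 1, 0)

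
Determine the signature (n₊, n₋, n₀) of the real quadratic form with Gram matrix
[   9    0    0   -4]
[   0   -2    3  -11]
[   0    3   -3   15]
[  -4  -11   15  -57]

step 0: pivot 9 → sign +
step 1: pivot -2 → sign −
step 2: pivot 3/2 → sign +
step 3: pivot 2/9 → sign +
signature = (3, 1, 0)

Answer: (3, 1, 0)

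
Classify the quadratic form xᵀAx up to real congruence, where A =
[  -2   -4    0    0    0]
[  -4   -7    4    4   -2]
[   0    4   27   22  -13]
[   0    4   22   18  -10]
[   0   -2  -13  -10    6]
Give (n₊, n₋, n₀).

Answer: (3, 2, 0)

Derivation:
step 0: pivot -2 → sign −
step 1: pivot 1 → sign +
step 2: pivot 11 → sign +
step 3: pivot -14/11 → sign −
step 4: pivot 1/7 → sign +
signature = (3, 2, 0)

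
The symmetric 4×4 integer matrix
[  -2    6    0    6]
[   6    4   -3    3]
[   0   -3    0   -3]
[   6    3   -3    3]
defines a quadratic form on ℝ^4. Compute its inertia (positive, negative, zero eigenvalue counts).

Answer: (2, 2, 0)

Derivation:
step 0: pivot -2 → sign −
step 1: pivot 22 → sign +
step 2: pivot -9/22 → sign −
step 3: pivot 1 → sign +
signature = (2, 2, 0)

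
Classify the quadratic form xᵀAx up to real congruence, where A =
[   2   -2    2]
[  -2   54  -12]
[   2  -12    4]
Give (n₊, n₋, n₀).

step 0: pivot 2 → sign +
step 1: pivot 52 → sign +
step 2: pivot 1/13 → sign +
signature = (3, 0, 0)

Answer: (3, 0, 0)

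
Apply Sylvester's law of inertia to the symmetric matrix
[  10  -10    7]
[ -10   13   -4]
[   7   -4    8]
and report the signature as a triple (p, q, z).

Answer: (3, 0, 0)

Derivation:
step 0: pivot 10 → sign +
step 1: pivot 3 → sign +
step 2: pivot 1/10 → sign +
signature = (3, 0, 0)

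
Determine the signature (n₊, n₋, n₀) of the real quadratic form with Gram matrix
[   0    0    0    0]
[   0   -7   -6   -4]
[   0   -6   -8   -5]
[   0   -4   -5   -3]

step 0: pivot -7 → sign −
step 1: pivot -20/7 → sign −
step 2: pivot 3/20 → sign +
step 3: row/col 3 already zero → sign 0
signature = (1, 2, 1)

Answer: (1, 2, 1)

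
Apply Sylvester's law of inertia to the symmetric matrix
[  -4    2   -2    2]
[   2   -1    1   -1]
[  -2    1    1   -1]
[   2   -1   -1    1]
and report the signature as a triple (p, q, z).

Answer: (1, 1, 2)

Derivation:
step 0: pivot -4 → sign −
step 1: pivot 2 → sign +
step 2: row/col 2 already zero → sign 0
step 3: row/col 3 already zero → sign 0
signature = (1, 1, 2)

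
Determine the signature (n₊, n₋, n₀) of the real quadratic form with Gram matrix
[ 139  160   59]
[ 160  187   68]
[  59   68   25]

Answer: (2, 1, 0)

Derivation:
step 0: pivot 139 → sign +
step 1: pivot 393/139 → sign +
step 2: pivot -6/131 → sign −
signature = (2, 1, 0)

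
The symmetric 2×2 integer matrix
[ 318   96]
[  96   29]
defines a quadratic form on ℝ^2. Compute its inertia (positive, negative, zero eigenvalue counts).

Answer: (2, 0, 0)

Derivation:
step 0: pivot 318 → sign +
step 1: pivot 1/53 → sign +
signature = (2, 0, 0)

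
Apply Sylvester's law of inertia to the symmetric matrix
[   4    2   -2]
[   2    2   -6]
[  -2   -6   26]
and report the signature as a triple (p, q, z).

step 0: pivot 4 → sign +
step 1: pivot 1 → sign +
step 2: row/col 2 already zero → sign 0
signature = (2, 0, 1)

Answer: (2, 0, 1)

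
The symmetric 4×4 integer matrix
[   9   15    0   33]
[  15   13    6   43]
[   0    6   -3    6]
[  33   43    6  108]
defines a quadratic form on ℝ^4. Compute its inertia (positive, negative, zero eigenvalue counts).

step 0: pivot 9 → sign +
step 1: pivot -12 → sign −
step 2: pivot -1 → sign −
step 3: row/col 3 already zero → sign 0
signature = (1, 2, 1)

Answer: (1, 2, 1)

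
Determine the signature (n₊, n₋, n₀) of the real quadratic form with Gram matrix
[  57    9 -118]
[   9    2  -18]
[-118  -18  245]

step 0: pivot 57 → sign +
step 1: pivot 11/19 → sign +
step 2: pivot 1/33 → sign +
signature = (3, 0, 0)

Answer: (3, 0, 0)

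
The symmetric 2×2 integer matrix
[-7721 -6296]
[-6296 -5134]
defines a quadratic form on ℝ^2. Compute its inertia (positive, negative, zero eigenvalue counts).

step 0: pivot -7721 → sign −
step 1: pivot 2/7721 → sign +
signature = (1, 1, 0)

Answer: (1, 1, 0)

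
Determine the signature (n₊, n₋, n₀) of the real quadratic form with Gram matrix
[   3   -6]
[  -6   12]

step 0: pivot 3 → sign +
step 1: row/col 1 already zero → sign 0
signature = (1, 0, 1)

Answer: (1, 0, 1)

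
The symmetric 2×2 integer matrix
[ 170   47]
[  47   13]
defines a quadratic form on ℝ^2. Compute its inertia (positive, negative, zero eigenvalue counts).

step 0: pivot 170 → sign +
step 1: pivot 1/170 → sign +
signature = (2, 0, 0)

Answer: (2, 0, 0)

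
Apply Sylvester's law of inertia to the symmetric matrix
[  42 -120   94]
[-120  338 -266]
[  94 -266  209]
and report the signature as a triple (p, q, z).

Answer: (1, 2, 0)

Derivation:
step 0: pivot 42 → sign +
step 1: pivot -34/7 → sign −
step 2: pivot -1/51 → sign −
signature = (1, 2, 0)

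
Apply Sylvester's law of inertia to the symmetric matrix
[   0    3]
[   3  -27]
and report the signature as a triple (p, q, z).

step 0: pivot -27 → sign −
step 1: pivot 1/3 → sign +
signature = (1, 1, 0)

Answer: (1, 1, 0)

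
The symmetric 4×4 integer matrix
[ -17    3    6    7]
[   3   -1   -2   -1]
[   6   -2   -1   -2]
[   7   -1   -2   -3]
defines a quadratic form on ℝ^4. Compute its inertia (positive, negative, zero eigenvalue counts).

Answer: (1, 2, 1)

Derivation:
step 0: pivot -17 → sign −
step 1: pivot -8/17 → sign −
step 2: pivot 3 → sign +
step 3: row/col 3 already zero → sign 0
signature = (1, 2, 1)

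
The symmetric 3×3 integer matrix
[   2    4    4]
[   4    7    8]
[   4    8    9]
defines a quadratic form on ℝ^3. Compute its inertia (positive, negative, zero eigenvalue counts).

Answer: (2, 1, 0)

Derivation:
step 0: pivot 2 → sign +
step 1: pivot -1 → sign −
step 2: pivot 1 → sign +
signature = (2, 1, 0)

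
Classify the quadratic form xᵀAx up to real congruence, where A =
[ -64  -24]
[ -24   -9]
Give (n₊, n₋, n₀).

Answer: (0, 1, 1)

Derivation:
step 0: pivot -64 → sign −
step 1: row/col 1 already zero → sign 0
signature = (0, 1, 1)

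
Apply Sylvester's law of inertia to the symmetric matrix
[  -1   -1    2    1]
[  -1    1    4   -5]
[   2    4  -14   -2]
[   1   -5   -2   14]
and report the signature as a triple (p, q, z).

step 0: pivot -1 → sign −
step 1: pivot 2 → sign +
step 2: pivot -12 → sign −
step 3: row/col 3 already zero → sign 0
signature = (1, 2, 1)

Answer: (1, 2, 1)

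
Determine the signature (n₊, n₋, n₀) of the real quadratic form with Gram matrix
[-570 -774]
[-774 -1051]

step 0: pivot -570 → sign −
step 1: pivot 1/95 → sign +
signature = (1, 1, 0)

Answer: (1, 1, 0)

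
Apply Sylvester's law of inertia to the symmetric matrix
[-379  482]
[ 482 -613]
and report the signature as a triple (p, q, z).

Answer: (0, 2, 0)

Derivation:
step 0: pivot -379 → sign −
step 1: pivot -3/379 → sign −
signature = (0, 2, 0)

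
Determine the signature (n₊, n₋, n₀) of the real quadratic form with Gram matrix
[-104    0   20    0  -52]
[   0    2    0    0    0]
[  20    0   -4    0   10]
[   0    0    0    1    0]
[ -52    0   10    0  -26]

step 0: pivot -104 → sign −
step 1: pivot 2 → sign +
step 2: pivot -2/13 → sign −
step 3: pivot 1 → sign +
step 4: row/col 4 already zero → sign 0
signature = (2, 2, 1)

Answer: (2, 2, 1)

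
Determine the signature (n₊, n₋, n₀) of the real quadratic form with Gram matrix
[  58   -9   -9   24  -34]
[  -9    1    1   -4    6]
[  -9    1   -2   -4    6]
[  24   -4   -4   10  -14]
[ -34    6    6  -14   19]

Answer: (2, 3, 0)

Derivation:
step 0: pivot 58 → sign +
step 1: pivot -23/58 → sign −
step 2: pivot -3 → sign −
step 3: pivot 6/23 → sign +
step 4: pivot -1/3 → sign −
signature = (2, 3, 0)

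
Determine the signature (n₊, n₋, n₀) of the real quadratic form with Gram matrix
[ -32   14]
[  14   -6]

step 0: pivot -32 → sign −
step 1: pivot 1/8 → sign +
signature = (1, 1, 0)

Answer: (1, 1, 0)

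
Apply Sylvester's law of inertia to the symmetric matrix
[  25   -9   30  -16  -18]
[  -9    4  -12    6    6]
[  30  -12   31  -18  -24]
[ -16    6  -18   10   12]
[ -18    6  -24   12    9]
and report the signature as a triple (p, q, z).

Answer: (3, 2, 0)

Derivation:
step 0: pivot 25 → sign +
step 1: pivot 19/25 → sign +
step 2: pivot -131/19 → sign −
step 3: pivot 6/131 → sign +
step 4: pivot -3 → sign −
signature = (3, 2, 0)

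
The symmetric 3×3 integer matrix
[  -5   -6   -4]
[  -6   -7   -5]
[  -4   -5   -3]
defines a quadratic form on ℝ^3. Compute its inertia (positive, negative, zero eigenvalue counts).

step 0: pivot -5 → sign −
step 1: pivot 1/5 → sign +
step 2: row/col 2 already zero → sign 0
signature = (1, 1, 1)

Answer: (1, 1, 1)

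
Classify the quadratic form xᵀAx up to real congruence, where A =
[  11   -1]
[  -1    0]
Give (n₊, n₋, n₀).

step 0: pivot 11 → sign +
step 1: pivot -1/11 → sign −
signature = (1, 1, 0)

Answer: (1, 1, 0)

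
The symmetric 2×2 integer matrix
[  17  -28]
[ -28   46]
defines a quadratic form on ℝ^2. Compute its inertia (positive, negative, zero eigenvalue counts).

Answer: (1, 1, 0)

Derivation:
step 0: pivot 17 → sign +
step 1: pivot -2/17 → sign −
signature = (1, 1, 0)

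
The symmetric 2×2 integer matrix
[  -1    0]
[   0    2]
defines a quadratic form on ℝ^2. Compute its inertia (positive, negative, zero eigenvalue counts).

step 0: pivot -1 → sign −
step 1: pivot 2 → sign +
signature = (1, 1, 0)

Answer: (1, 1, 0)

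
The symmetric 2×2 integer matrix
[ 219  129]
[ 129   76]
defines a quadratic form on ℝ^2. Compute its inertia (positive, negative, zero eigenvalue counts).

Answer: (2, 0, 0)

Derivation:
step 0: pivot 219 → sign +
step 1: pivot 1/73 → sign +
signature = (2, 0, 0)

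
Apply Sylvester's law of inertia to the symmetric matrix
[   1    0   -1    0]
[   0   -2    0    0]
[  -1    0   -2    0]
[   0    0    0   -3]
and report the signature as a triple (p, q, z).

step 0: pivot 1 → sign +
step 1: pivot -2 → sign −
step 2: pivot -3 → sign −
step 3: pivot -3 → sign −
signature = (1, 3, 0)

Answer: (1, 3, 0)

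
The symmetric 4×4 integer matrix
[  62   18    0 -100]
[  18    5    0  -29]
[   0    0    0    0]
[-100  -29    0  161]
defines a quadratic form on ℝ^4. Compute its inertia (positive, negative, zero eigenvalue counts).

Answer: (1, 2, 1)

Derivation:
step 0: pivot 62 → sign +
step 1: pivot -7/31 → sign −
step 2: pivot -2/7 → sign −
step 3: row/col 3 already zero → sign 0
signature = (1, 2, 1)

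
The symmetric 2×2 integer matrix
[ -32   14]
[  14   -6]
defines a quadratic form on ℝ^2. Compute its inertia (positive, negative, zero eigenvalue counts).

Answer: (1, 1, 0)

Derivation:
step 0: pivot -32 → sign −
step 1: pivot 1/8 → sign +
signature = (1, 1, 0)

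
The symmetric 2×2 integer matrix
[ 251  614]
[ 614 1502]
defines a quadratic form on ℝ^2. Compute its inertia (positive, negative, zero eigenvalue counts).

Answer: (2, 0, 0)

Derivation:
step 0: pivot 251 → sign +
step 1: pivot 6/251 → sign +
signature = (2, 0, 0)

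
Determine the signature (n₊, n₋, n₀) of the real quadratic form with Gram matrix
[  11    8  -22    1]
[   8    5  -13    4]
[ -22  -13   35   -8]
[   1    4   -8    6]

Answer: (3, 1, 0)

Derivation:
step 0: pivot 11 → sign +
step 1: pivot -9/11 → sign −
step 2: pivot 2 → sign +
step 3: pivot 1 → sign +
signature = (3, 1, 0)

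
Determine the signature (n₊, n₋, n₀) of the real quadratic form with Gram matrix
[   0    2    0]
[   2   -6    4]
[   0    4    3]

Answer: (2, 1, 0)

Derivation:
step 0: pivot -6 → sign −
step 1: pivot 2/3 → sign +
step 2: pivot 3 → sign +
signature = (2, 1, 0)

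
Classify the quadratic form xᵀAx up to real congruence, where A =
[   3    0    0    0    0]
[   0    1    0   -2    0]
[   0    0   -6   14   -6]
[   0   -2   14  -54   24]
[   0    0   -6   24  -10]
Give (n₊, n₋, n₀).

Answer: (2, 3, 0)

Derivation:
step 0: pivot 3 → sign +
step 1: pivot 1 → sign +
step 2: pivot -6 → sign −
step 3: pivot -76/3 → sign −
step 4: pivot -1/19 → sign −
signature = (2, 3, 0)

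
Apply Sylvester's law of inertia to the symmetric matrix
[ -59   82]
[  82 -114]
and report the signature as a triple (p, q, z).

step 0: pivot -59 → sign −
step 1: pivot -2/59 → sign −
signature = (0, 2, 0)

Answer: (0, 2, 0)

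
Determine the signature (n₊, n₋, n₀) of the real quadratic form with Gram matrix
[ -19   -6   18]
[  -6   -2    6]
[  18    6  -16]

step 0: pivot -19 → sign −
step 1: pivot -2/19 → sign −
step 2: pivot 2 → sign +
signature = (1, 2, 0)

Answer: (1, 2, 0)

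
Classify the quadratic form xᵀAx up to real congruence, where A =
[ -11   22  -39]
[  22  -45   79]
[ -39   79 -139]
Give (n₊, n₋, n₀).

Answer: (1, 2, 0)

Derivation:
step 0: pivot -11 → sign −
step 1: pivot -1 → sign −
step 2: pivot 3/11 → sign +
signature = (1, 2, 0)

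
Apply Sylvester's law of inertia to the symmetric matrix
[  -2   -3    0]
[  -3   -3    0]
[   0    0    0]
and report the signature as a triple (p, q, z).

step 0: pivot -2 → sign −
step 1: pivot 3/2 → sign +
step 2: row/col 2 already zero → sign 0
signature = (1, 1, 1)

Answer: (1, 1, 1)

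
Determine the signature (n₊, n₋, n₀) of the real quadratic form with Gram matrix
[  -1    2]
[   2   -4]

Answer: (0, 1, 1)

Derivation:
step 0: pivot -1 → sign −
step 1: row/col 1 already zero → sign 0
signature = (0, 1, 1)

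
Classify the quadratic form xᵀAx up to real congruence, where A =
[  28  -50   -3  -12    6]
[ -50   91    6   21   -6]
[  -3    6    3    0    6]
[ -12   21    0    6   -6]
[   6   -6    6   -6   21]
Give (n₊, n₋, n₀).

step 0: pivot 28 → sign +
step 1: pivot 12/7 → sign +
step 2: pivot 39/16 → sign +
step 3: pivot 3/13 → sign +
step 4: pivot -3 → sign −
signature = (4, 1, 0)

Answer: (4, 1, 0)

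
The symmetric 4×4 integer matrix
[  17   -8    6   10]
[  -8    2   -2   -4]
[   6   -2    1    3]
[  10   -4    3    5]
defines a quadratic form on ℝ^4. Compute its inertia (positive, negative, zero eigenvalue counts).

step 0: pivot 17 → sign +
step 1: pivot -30/17 → sign −
step 2: pivot -11/15 → sign −
step 3: pivot -6/11 → sign −
signature = (1, 3, 0)

Answer: (1, 3, 0)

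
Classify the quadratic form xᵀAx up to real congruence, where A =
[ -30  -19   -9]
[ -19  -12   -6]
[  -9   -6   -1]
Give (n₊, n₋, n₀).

Answer: (1, 2, 0)

Derivation:
step 0: pivot -30 → sign −
step 1: pivot 1/30 → sign +
step 2: pivot -1 → sign −
signature = (1, 2, 0)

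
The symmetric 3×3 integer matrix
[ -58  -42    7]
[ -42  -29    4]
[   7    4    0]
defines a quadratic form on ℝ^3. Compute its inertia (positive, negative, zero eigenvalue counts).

step 0: pivot -58 → sign −
step 1: pivot 41/29 → sign +
step 2: pivot 3/82 → sign +
signature = (2, 1, 0)

Answer: (2, 1, 0)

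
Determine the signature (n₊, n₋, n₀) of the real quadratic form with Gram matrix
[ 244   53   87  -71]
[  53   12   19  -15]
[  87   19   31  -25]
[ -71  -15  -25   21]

Answer: (3, 1, 0)

Derivation:
step 0: pivot 244 → sign +
step 1: pivot 119/244 → sign +
step 2: pivot -5/119 → sign −
step 3: pivot 6/5 → sign +
signature = (3, 1, 0)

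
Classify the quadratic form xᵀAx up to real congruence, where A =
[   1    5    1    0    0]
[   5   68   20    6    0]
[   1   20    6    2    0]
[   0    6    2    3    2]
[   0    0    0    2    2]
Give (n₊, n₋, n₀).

Answer: (4, 1, 0)

Derivation:
step 0: pivot 1 → sign +
step 1: pivot 43 → sign +
step 2: pivot -10/43 → sign −
step 3: pivot 11/5 → sign +
step 4: pivot 2/11 → sign +
signature = (4, 1, 0)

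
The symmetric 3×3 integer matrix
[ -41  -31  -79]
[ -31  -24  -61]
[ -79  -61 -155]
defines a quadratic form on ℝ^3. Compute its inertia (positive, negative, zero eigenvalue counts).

step 0: pivot -41 → sign −
step 1: pivot -23/41 → sign −
step 2: pivot 2/23 → sign +
signature = (1, 2, 0)

Answer: (1, 2, 0)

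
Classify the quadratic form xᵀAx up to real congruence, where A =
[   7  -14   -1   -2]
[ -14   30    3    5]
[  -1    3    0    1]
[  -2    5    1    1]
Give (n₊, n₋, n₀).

step 0: pivot 7 → sign +
step 1: pivot 2 → sign +
step 2: pivot -9/14 → sign −
step 3: row/col 3 already zero → sign 0
signature = (2, 1, 1)

Answer: (2, 1, 1)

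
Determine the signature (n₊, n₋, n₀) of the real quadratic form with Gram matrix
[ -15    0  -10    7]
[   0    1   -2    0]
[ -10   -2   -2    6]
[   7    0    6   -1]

step 0: pivot -15 → sign −
step 1: pivot 1 → sign +
step 2: pivot 2/3 → sign +
step 3: pivot -2/5 → sign −
signature = (2, 2, 0)

Answer: (2, 2, 0)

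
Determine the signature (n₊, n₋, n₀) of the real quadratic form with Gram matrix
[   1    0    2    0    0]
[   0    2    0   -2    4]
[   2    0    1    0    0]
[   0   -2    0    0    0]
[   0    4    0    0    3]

Answer: (3, 2, 0)

Derivation:
step 0: pivot 1 → sign +
step 1: pivot 2 → sign +
step 2: pivot -3 → sign −
step 3: pivot -2 → sign −
step 4: pivot 3 → sign +
signature = (3, 2, 0)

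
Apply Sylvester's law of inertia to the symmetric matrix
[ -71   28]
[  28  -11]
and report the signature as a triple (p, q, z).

Answer: (1, 1, 0)

Derivation:
step 0: pivot -71 → sign −
step 1: pivot 3/71 → sign +
signature = (1, 1, 0)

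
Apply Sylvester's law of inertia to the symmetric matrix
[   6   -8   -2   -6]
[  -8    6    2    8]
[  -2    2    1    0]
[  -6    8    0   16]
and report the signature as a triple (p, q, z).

Answer: (3, 1, 0)

Derivation:
step 0: pivot 6 → sign +
step 1: pivot -14/3 → sign −
step 2: pivot 3/7 → sign +
step 3: pivot 2/3 → sign +
signature = (3, 1, 0)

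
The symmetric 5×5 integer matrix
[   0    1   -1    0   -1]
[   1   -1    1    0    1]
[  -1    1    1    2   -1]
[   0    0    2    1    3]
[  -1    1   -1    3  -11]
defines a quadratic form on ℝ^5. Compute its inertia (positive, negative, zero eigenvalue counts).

step 0: pivot -1 → sign −
step 1: pivot 1 → sign +
step 2: pivot 2 → sign +
step 3: pivot -1 → sign −
step 4: pivot -1 → sign −
signature = (2, 3, 0)

Answer: (2, 3, 0)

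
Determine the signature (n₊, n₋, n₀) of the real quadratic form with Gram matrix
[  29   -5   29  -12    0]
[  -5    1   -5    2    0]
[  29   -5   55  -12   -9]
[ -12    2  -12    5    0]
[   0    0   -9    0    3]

step 0: pivot 29 → sign +
step 1: pivot 4/29 → sign +
step 2: pivot 26 → sign +
step 3: pivot -3/26 → sign −
step 4: row/col 4 already zero → sign 0
signature = (3, 1, 1)

Answer: (3, 1, 1)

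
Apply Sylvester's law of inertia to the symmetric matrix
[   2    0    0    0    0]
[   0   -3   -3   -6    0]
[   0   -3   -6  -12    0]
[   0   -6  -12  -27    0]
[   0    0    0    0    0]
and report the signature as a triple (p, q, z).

Answer: (1, 3, 1)

Derivation:
step 0: pivot 2 → sign +
step 1: pivot -3 → sign −
step 2: pivot -3 → sign −
step 3: pivot -3 → sign −
step 4: row/col 4 already zero → sign 0
signature = (1, 3, 1)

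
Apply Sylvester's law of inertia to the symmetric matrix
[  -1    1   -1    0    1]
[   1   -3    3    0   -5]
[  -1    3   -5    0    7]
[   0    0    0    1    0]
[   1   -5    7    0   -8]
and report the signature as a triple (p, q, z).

step 0: pivot -1 → sign −
step 1: pivot -2 → sign −
step 2: pivot -2 → sign −
step 3: pivot 1 → sign +
step 4: pivot 3 → sign +
signature = (2, 3, 0)

Answer: (2, 3, 0)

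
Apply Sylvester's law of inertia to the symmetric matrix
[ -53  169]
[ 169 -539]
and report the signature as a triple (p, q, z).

Answer: (0, 2, 0)

Derivation:
step 0: pivot -53 → sign −
step 1: pivot -6/53 → sign −
signature = (0, 2, 0)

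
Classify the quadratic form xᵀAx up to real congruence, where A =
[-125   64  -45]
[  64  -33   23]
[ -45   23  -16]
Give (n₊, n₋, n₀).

Answer: (1, 2, 0)

Derivation:
step 0: pivot -125 → sign −
step 1: pivot -29/125 → sign −
step 2: pivot 6/29 → sign +
signature = (1, 2, 0)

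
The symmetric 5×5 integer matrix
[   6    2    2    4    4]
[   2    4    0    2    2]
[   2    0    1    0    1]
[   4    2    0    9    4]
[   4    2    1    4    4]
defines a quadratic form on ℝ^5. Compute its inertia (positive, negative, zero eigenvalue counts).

step 0: pivot 6 → sign +
step 1: pivot 10/3 → sign +
step 2: pivot 1/5 → sign +
step 3: pivot -1 → sign −
step 4: pivot 1 → sign +
signature = (4, 1, 0)

Answer: (4, 1, 0)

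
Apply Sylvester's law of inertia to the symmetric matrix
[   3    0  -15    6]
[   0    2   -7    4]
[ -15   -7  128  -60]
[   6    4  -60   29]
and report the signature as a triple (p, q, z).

Answer: (4, 0, 0)

Derivation:
step 0: pivot 3 → sign +
step 1: pivot 2 → sign +
step 2: pivot 57/2 → sign +
step 3: pivot 1/57 → sign +
signature = (4, 0, 0)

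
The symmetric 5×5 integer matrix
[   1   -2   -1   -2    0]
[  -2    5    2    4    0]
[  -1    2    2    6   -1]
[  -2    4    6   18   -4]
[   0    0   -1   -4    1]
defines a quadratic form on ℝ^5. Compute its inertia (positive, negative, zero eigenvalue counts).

Answer: (3, 1, 1)

Derivation:
step 0: pivot 1 → sign +
step 1: pivot 1 → sign +
step 2: pivot 1 → sign +
step 3: pivot -2 → sign −
step 4: row/col 4 already zero → sign 0
signature = (3, 1, 1)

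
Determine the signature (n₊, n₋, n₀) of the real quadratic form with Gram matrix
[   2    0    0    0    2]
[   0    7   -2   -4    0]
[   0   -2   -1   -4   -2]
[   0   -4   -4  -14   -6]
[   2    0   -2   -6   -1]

Answer: (3, 2, 0)

Derivation:
step 0: pivot 2 → sign +
step 1: pivot 7 → sign +
step 2: pivot -11/7 → sign −
step 3: pivot 6/11 → sign +
step 4: pivot -1 → sign −
signature = (3, 2, 0)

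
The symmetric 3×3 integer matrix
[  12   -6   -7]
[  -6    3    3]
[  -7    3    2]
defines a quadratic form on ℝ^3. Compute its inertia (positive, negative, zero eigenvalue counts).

Answer: (2, 1, 0)

Derivation:
step 0: pivot 12 → sign +
step 1: pivot -25/12 → sign −
step 2: pivot 3/25 → sign +
signature = (2, 1, 0)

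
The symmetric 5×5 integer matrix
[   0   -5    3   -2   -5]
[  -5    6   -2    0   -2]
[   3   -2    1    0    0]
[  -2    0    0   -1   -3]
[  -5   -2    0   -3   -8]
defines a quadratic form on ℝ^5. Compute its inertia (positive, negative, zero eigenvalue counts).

Answer: (2, 3, 0)

Derivation:
step 0: pivot 6 → sign +
step 1: pivot -25/6 → sign −
step 2: pivot 19/25 → sign +
step 3: pivot -11/19 → sign −
step 4: pivot -3/11 → sign −
signature = (2, 3, 0)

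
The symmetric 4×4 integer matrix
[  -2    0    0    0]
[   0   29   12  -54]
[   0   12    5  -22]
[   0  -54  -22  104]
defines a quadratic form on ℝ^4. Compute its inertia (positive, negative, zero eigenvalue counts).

step 0: pivot -2 → sign −
step 1: pivot 29 → sign +
step 2: pivot 1/29 → sign +
step 3: row/col 3 already zero → sign 0
signature = (2, 1, 1)

Answer: (2, 1, 1)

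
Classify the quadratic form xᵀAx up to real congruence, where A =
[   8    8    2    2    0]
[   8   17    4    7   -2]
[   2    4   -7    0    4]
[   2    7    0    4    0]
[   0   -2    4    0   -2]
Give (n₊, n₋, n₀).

step 0: pivot 8 → sign +
step 1: pivot 9 → sign +
step 2: pivot -143/18 → sign −
step 3: pivot 150/143 → sign +
step 4: row/col 4 already zero → sign 0
signature = (3, 1, 1)

Answer: (3, 1, 1)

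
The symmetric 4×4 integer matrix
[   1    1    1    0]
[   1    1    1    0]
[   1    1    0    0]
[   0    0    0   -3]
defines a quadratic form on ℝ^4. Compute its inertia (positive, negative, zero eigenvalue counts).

Answer: (1, 2, 1)

Derivation:
step 0: pivot 1 → sign +
step 1: pivot -1 → sign −
step 2: pivot -3 → sign −
step 3: row/col 3 already zero → sign 0
signature = (1, 2, 1)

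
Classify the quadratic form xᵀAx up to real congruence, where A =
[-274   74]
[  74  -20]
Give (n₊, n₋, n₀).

step 0: pivot -274 → sign −
step 1: pivot -2/137 → sign −
signature = (0, 2, 0)

Answer: (0, 2, 0)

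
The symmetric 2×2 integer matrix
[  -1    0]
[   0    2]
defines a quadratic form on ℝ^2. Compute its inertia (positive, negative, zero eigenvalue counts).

Answer: (1, 1, 0)

Derivation:
step 0: pivot -1 → sign −
step 1: pivot 2 → sign +
signature = (1, 1, 0)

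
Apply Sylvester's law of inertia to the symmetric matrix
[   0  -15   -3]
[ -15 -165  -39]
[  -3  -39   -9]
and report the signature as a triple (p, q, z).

Answer: (1, 1, 1)

Derivation:
step 0: pivot -165 → sign −
step 1: pivot 15/11 → sign +
step 2: row/col 2 already zero → sign 0
signature = (1, 1, 1)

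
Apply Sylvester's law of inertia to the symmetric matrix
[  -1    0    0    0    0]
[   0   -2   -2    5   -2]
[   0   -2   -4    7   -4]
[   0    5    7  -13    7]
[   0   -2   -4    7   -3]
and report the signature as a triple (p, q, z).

step 0: pivot -1 → sign −
step 1: pivot -2 → sign −
step 2: pivot -2 → sign −
step 3: pivot 3/2 → sign +
step 4: pivot 1 → sign +
signature = (2, 3, 0)

Answer: (2, 3, 0)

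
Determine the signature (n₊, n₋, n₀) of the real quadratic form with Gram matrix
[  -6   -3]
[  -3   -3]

Answer: (0, 2, 0)

Derivation:
step 0: pivot -6 → sign −
step 1: pivot -3/2 → sign −
signature = (0, 2, 0)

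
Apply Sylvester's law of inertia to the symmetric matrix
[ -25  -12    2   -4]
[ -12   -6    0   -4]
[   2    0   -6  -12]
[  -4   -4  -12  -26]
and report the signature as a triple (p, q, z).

step 0: pivot -25 → sign −
step 1: pivot -6/25 → sign −
step 2: pivot -2 → sign −
step 3: pivot 2/3 → sign +
signature = (1, 3, 0)

Answer: (1, 3, 0)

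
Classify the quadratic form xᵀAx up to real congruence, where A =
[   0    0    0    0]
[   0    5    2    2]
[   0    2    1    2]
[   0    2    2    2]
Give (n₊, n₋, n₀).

Answer: (2, 1, 1)

Derivation:
step 0: pivot 5 → sign +
step 1: pivot 1/5 → sign +
step 2: pivot -6 → sign −
step 3: row/col 3 already zero → sign 0
signature = (2, 1, 1)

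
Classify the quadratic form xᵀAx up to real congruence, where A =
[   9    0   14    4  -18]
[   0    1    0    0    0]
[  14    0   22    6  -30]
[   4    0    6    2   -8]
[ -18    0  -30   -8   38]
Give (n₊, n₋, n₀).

step 0: pivot 9 → sign +
step 1: pivot 1 → sign +
step 2: pivot 2/9 → sign +
step 3: pivot -16 → sign −
step 4: pivot 1/4 → sign +
signature = (4, 1, 0)

Answer: (4, 1, 0)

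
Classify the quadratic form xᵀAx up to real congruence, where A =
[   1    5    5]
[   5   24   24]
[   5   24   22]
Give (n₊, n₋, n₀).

Answer: (1, 2, 0)

Derivation:
step 0: pivot 1 → sign +
step 1: pivot -1 → sign −
step 2: pivot -2 → sign −
signature = (1, 2, 0)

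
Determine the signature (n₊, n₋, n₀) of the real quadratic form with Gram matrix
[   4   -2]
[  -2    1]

step 0: pivot 4 → sign +
step 1: row/col 1 already zero → sign 0
signature = (1, 0, 1)

Answer: (1, 0, 1)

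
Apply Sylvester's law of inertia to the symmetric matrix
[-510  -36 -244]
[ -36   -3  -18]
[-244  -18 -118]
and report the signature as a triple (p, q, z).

step 0: pivot -510 → sign −
step 1: pivot -39/85 → sign −
step 2: pivot 2/39 → sign +
signature = (1, 2, 0)

Answer: (1, 2, 0)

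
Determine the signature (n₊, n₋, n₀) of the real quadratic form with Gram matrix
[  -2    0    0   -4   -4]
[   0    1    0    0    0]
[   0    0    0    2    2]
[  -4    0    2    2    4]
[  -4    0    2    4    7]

step 0: pivot -2 → sign −
step 1: pivot 1 → sign +
step 2: pivot 10 → sign +
step 3: pivot -2/5 → sign −
step 4: pivot 1 → sign +
signature = (3, 2, 0)

Answer: (3, 2, 0)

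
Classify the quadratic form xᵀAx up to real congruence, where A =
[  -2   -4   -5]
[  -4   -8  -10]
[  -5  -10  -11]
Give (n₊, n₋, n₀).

Answer: (1, 1, 1)

Derivation:
step 0: pivot -2 → sign −
step 1: pivot 3/2 → sign +
step 2: row/col 2 already zero → sign 0
signature = (1, 1, 1)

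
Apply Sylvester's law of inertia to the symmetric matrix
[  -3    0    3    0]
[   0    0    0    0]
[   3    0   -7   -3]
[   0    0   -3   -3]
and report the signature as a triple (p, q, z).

step 0: pivot -3 → sign −
step 1: pivot -4 → sign −
step 2: pivot -3/4 → sign −
step 3: row/col 3 already zero → sign 0
signature = (0, 3, 1)

Answer: (0, 3, 1)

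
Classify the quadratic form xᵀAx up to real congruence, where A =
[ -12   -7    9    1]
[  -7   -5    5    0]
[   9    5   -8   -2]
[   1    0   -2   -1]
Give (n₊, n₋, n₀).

Answer: (1, 3, 0)

Derivation:
step 0: pivot -12 → sign −
step 1: pivot -11/12 → sign −
step 2: pivot -13/11 → sign −
step 3: pivot 6/13 → sign +
signature = (1, 3, 0)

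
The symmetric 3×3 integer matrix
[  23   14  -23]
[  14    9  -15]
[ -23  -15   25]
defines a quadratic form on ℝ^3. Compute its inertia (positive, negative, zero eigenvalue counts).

Answer: (2, 1, 0)

Derivation:
step 0: pivot 23 → sign +
step 1: pivot 11/23 → sign +
step 2: pivot -1/11 → sign −
signature = (2, 1, 0)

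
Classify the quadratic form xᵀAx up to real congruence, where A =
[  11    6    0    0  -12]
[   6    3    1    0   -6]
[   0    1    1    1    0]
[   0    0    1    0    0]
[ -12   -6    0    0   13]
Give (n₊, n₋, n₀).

Answer: (3, 2, 0)

Derivation:
step 0: pivot 11 → sign +
step 1: pivot -3/11 → sign −
step 2: pivot 14/3 → sign +
step 3: pivot -3/14 → sign −
step 4: pivot 1 → sign +
signature = (3, 2, 0)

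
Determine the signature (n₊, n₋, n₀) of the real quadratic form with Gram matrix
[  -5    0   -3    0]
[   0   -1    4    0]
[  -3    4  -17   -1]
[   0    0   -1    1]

step 0: pivot -5 → sign −
step 1: pivot -1 → sign −
step 2: pivot 4/5 → sign +
step 3: pivot -1/4 → sign −
signature = (1, 3, 0)

Answer: (1, 3, 0)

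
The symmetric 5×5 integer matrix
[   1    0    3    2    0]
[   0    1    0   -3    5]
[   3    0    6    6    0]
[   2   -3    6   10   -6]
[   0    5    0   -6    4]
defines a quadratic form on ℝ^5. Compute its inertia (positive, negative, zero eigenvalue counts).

Answer: (3, 2, 0)

Derivation:
step 0: pivot 1 → sign +
step 1: pivot 1 → sign +
step 2: pivot -3 → sign −
step 3: pivot -3 → sign −
step 4: pivot 6 → sign +
signature = (3, 2, 0)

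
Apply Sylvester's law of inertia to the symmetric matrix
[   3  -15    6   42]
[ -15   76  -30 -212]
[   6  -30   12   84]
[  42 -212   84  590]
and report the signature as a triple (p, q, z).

step 0: pivot 3 → sign +
step 1: pivot 1 → sign +
step 2: pivot -2 → sign −
step 3: row/col 3 already zero → sign 0
signature = (2, 1, 1)

Answer: (2, 1, 1)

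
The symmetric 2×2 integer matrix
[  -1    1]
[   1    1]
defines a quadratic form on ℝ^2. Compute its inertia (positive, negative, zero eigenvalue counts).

Answer: (1, 1, 0)

Derivation:
step 0: pivot -1 → sign −
step 1: pivot 2 → sign +
signature = (1, 1, 0)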